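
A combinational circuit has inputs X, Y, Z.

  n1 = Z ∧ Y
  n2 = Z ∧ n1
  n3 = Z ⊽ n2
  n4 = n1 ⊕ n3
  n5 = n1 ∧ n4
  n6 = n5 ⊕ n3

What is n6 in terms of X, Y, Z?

n1 = Z ∧ Y
n2 = Z ∧ n1 = Z ∧ (Z ∧ Y)
n3 = Z ⊽ n2 = Z ⊽ (Z ∧ (Z ∧ Y))
n4 = n1 ⊕ n3 = (Z ∧ Y) ⊕ (Z ⊽ (Z ∧ (Z ∧ Y)))
n5 = n1 ∧ n4 = (Z ∧ Y) ∧ ((Z ∧ Y) ⊕ (Z ⊽ (Z ∧ (Z ∧ Y))))
n6 = n5 ⊕ n3 = ((Z ∧ Y) ∧ ((Z ∧ Y) ⊕ (Z ⊽ (Z ∧ (Z ∧ Y))))) ⊕ (Z ⊽ (Z ∧ (Z ∧ Y)))

((Z ∧ Y) ∧ ((Z ∧ Y) ⊕ (Z ⊽ (Z ∧ (Z ∧ Y))))) ⊕ (Z ⊽ (Z ∧ (Z ∧ Y)))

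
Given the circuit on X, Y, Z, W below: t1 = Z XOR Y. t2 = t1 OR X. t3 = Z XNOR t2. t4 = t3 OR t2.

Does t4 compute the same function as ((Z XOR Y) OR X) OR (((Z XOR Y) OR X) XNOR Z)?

t1 = Z XOR Y
t2 = t1 OR X = (Z XOR Y) OR X
t3 = Z XNOR t2 = Z XNOR ((Z XOR Y) OR X)
t4 = t3 OR t2 = (Z XNOR ((Z XOR Y) OR X)) OR ((Z XOR Y) OR X)
At X=0, Y=1, Z=1, W=0: circuit gives 0, formula gives 0.
At X=0, Y=0, Z=0, W=0: circuit gives 1, formula gives 1.
Agrees on all 16 inputs.

Yes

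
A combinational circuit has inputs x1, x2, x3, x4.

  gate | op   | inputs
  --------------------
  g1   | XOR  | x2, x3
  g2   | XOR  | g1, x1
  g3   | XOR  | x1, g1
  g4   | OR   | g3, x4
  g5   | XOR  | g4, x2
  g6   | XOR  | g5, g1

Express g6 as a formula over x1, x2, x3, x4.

(((x1 XOR (x2 XOR x3)) OR x4) XOR x2) XOR (x2 XOR x3)

g1 = x2 XOR x3
g3 = x1 XOR g1 = x1 XOR (x2 XOR x3)
g4 = g3 OR x4 = (x1 XOR (x2 XOR x3)) OR x4
g5 = g4 XOR x2 = ((x1 XOR (x2 XOR x3)) OR x4) XOR x2
g6 = g5 XOR g1 = (((x1 XOR (x2 XOR x3)) OR x4) XOR x2) XOR (x2 XOR x3)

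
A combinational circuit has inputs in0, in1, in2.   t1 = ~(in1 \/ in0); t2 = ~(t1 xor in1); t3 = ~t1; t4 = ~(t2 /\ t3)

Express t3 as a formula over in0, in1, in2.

t1 = ~(in1 \/ in0)
t3 = ~t1 = ~(~(in1 \/ in0))

~(~(in1 \/ in0))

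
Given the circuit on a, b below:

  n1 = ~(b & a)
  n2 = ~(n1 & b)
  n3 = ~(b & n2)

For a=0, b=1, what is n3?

n1 = ~(1 & 0) = 1
n2 = ~(1 & 1) = 0
n3 = ~(1 & 0) = 1

1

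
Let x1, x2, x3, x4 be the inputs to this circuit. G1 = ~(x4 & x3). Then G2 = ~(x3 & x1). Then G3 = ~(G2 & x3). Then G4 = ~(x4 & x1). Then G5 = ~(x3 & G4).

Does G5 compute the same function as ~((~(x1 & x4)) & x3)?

Yes

G4 = ~(x4 & x1)
G5 = ~(x3 & G4) = ~(x3 & (~(x4 & x1)))
At x1=0, x2=0, x3=1, x4=0: circuit gives 0, formula gives 0.
At x1=0, x2=0, x3=0, x4=0: circuit gives 1, formula gives 1.
Agrees on all 16 inputs.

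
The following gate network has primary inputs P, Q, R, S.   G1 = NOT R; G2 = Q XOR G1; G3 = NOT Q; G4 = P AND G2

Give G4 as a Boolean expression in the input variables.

G1 = NOT R
G2 = Q XOR G1 = Q XOR NOT R
G4 = P AND G2 = P AND (Q XOR NOT R)

P AND (Q XOR NOT R)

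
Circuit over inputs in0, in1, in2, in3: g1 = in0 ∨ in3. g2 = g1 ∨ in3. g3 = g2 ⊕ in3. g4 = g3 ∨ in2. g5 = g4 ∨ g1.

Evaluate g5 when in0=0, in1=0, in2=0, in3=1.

g1 = 0 ∨ 1 = 1
g2 = 1 ∨ 1 = 1
g3 = 1 ⊕ 1 = 0
g4 = 0 ∨ 0 = 0
g5 = 0 ∨ 1 = 1

1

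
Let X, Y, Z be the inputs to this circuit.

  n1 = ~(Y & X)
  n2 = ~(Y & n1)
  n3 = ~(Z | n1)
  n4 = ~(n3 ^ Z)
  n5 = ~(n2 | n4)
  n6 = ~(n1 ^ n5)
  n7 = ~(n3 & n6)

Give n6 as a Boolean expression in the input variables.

n1 = ~(Y & X)
n2 = ~(Y & n1) = ~(Y & (~(Y & X)))
n3 = ~(Z | n1) = ~(Z | (~(Y & X)))
n4 = ~(n3 ^ Z) = ~((~(Z | (~(Y & X)))) ^ Z)
n5 = ~(n2 | n4) = ~((~(Y & (~(Y & X)))) | (~((~(Z | (~(Y & X)))) ^ Z)))
n6 = ~(n1 ^ n5) = ~((~(Y & X)) ^ (~((~(Y & (~(Y & X)))) | (~((~(Z | (~(Y & X)))) ^ Z)))))

~((~(Y & X)) ^ (~((~(Y & (~(Y & X)))) | (~((~(Z | (~(Y & X)))) ^ Z)))))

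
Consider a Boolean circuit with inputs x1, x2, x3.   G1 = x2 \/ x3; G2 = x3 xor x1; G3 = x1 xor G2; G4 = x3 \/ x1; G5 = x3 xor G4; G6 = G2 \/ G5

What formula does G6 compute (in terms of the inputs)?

(x3 xor x1) \/ (x3 xor (x3 \/ x1))

G2 = x3 xor x1
G4 = x3 \/ x1
G5 = x3 xor G4 = x3 xor (x3 \/ x1)
G6 = G2 \/ G5 = (x3 xor x1) \/ (x3 xor (x3 \/ x1))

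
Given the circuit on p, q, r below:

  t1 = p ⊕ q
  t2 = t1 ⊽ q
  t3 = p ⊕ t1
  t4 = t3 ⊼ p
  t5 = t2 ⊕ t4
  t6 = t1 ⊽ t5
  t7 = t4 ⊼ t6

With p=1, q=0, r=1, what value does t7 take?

t1 = 1 ⊕ 0 = 1
t2 = 1 ⊽ 0 = 0
t3 = 1 ⊕ 1 = 0
t4 = 0 ⊼ 1 = 1
t5 = 0 ⊕ 1 = 1
t6 = 1 ⊽ 1 = 0
t7 = 1 ⊼ 0 = 1

1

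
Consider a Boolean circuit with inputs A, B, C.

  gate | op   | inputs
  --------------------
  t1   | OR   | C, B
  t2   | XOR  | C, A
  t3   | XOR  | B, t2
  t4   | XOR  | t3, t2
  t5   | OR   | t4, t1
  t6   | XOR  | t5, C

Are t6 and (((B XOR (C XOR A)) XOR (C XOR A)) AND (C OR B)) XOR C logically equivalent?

No

t1 = C OR B
t2 = C XOR A
t3 = B XOR t2 = B XOR (C XOR A)
t4 = t3 XOR t2 = (B XOR (C XOR A)) XOR (C XOR A)
t5 = t4 OR t1 = ((B XOR (C XOR A)) XOR (C XOR A)) OR (C OR B)
t6 = t5 XOR C = (((B XOR (C XOR A)) XOR (C XOR A)) OR (C OR B)) XOR C
At A=0, B=0, C=1: circuit gives 0, formula gives 1.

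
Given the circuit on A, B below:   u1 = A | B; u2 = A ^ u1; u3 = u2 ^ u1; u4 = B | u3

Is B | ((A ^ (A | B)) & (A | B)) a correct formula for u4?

u1 = A | B
u2 = A ^ u1 = A ^ (A | B)
u3 = u2 ^ u1 = (A ^ (A | B)) ^ (A | B)
u4 = B | u3 = B | ((A ^ (A | B)) ^ (A | B))
At A=1, B=0: circuit gives 1, formula gives 0.

No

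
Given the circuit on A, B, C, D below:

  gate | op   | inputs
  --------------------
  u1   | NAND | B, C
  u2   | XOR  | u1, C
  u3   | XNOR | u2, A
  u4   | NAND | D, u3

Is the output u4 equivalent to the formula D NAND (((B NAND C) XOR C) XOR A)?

u1 = B NAND C
u2 = u1 XOR C = (B NAND C) XOR C
u3 = u2 XNOR A = ((B NAND C) XOR C) XNOR A
u4 = D NAND u3 = D NAND (((B NAND C) XOR C) XNOR A)
At A=0, B=0, C=0, D=1: circuit gives 1, formula gives 0.

No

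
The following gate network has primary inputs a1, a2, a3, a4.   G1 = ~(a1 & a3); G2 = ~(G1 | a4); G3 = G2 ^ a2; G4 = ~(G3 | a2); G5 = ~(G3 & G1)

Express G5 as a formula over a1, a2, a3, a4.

~(((~((~(a1 & a3)) | a4)) ^ a2) & (~(a1 & a3)))

G1 = ~(a1 & a3)
G2 = ~(G1 | a4) = ~((~(a1 & a3)) | a4)
G3 = G2 ^ a2 = (~((~(a1 & a3)) | a4)) ^ a2
G5 = ~(G3 & G1) = ~(((~((~(a1 & a3)) | a4)) ^ a2) & (~(a1 & a3)))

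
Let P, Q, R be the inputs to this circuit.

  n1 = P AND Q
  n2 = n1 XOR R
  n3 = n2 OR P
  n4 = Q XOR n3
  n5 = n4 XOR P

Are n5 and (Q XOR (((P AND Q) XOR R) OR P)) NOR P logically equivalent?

No

n1 = P AND Q
n2 = n1 XOR R = (P AND Q) XOR R
n3 = n2 OR P = ((P AND Q) XOR R) OR P
n4 = Q XOR n3 = Q XOR (((P AND Q) XOR R) OR P)
n5 = n4 XOR P = (Q XOR (((P AND Q) XOR R) OR P)) XOR P
At P=0, Q=0, R=0: circuit gives 0, formula gives 1.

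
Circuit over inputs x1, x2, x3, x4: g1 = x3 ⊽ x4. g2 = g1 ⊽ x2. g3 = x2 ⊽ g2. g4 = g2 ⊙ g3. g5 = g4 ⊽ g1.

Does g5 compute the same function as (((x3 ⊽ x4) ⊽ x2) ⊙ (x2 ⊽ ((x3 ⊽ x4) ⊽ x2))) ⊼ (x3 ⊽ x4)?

g1 = x3 ⊽ x4
g2 = g1 ⊽ x2 = (x3 ⊽ x4) ⊽ x2
g3 = x2 ⊽ g2 = x2 ⊽ ((x3 ⊽ x4) ⊽ x2)
g4 = g2 ⊙ g3 = ((x3 ⊽ x4) ⊽ x2) ⊙ (x2 ⊽ ((x3 ⊽ x4) ⊽ x2))
g5 = g4 ⊽ g1 = (((x3 ⊽ x4) ⊽ x2) ⊙ (x2 ⊽ ((x3 ⊽ x4) ⊽ x2))) ⊽ (x3 ⊽ x4)
At x1=0, x2=0, x3=0, x4=0: circuit gives 0, formula gives 1.

No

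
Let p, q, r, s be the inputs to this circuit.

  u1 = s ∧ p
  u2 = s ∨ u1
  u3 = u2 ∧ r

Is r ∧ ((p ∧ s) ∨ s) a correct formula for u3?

Yes

u1 = s ∧ p
u2 = s ∨ u1 = s ∨ (s ∧ p)
u3 = u2 ∧ r = (s ∨ (s ∧ p)) ∧ r
At p=0, q=0, r=0, s=0: circuit gives 0, formula gives 0.
At p=0, q=0, r=1, s=1: circuit gives 1, formula gives 1.
Agrees on all 16 inputs.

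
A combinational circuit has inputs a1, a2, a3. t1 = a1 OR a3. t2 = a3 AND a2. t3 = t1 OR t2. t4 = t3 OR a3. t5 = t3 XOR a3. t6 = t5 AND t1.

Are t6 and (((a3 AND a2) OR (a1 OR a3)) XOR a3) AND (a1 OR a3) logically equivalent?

t1 = a1 OR a3
t2 = a3 AND a2
t3 = t1 OR t2 = (a1 OR a3) OR (a3 AND a2)
t5 = t3 XOR a3 = ((a1 OR a3) OR (a3 AND a2)) XOR a3
t6 = t5 AND t1 = (((a1 OR a3) OR (a3 AND a2)) XOR a3) AND (a1 OR a3)
At a1=0, a2=0, a3=0: circuit gives 0, formula gives 0.
At a1=1, a2=0, a3=0: circuit gives 1, formula gives 1.
Agrees on all 8 inputs.

Yes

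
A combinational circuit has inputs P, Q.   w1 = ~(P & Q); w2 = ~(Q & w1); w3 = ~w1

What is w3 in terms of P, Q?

w1 = ~(P & Q)
w3 = ~w1 = ~(~(P & Q))

~(~(P & Q))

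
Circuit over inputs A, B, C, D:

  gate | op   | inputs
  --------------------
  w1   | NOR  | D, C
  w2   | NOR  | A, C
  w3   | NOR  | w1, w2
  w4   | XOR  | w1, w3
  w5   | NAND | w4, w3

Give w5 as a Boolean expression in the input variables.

((D NOR C) XOR ((D NOR C) NOR (A NOR C))) NAND ((D NOR C) NOR (A NOR C))

w1 = D NOR C
w2 = A NOR C
w3 = w1 NOR w2 = (D NOR C) NOR (A NOR C)
w4 = w1 XOR w3 = (D NOR C) XOR ((D NOR C) NOR (A NOR C))
w5 = w4 NAND w3 = ((D NOR C) XOR ((D NOR C) NOR (A NOR C))) NAND ((D NOR C) NOR (A NOR C))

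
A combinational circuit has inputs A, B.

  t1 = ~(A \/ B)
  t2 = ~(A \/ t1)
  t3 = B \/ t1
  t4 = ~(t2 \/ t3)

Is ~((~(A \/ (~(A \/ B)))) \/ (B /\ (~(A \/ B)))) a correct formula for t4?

No

t1 = ~(A \/ B)
t2 = ~(A \/ t1) = ~(A \/ (~(A \/ B)))
t3 = B \/ t1 = B \/ (~(A \/ B))
t4 = ~(t2 \/ t3) = ~((~(A \/ (~(A \/ B)))) \/ (B \/ (~(A \/ B))))
At A=0, B=0: circuit gives 0, formula gives 1.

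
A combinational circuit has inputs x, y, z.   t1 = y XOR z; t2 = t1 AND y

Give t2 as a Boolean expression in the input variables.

t1 = y XOR z
t2 = t1 AND y = (y XOR z) AND y

(y XOR z) AND y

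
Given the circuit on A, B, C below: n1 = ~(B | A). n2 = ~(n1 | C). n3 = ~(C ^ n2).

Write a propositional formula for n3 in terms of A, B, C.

n1 = ~(B | A)
n2 = ~(n1 | C) = ~((~(B | A)) | C)
n3 = ~(C ^ n2) = ~(C ^ (~((~(B | A)) | C)))

~(C ^ (~((~(B | A)) | C)))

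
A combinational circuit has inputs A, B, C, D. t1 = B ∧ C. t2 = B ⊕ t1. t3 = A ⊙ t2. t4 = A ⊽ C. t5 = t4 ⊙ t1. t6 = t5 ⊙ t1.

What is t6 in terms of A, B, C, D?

((A ⊽ C) ⊙ (B ∧ C)) ⊙ (B ∧ C)

t1 = B ∧ C
t4 = A ⊽ C
t5 = t4 ⊙ t1 = (A ⊽ C) ⊙ (B ∧ C)
t6 = t5 ⊙ t1 = ((A ⊽ C) ⊙ (B ∧ C)) ⊙ (B ∧ C)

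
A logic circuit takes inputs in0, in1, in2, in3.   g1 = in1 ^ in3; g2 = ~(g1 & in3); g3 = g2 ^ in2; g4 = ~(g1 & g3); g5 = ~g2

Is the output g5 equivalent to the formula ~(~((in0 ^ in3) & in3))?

g1 = in1 ^ in3
g2 = ~(g1 & in3) = ~((in1 ^ in3) & in3)
g5 = ~g2 = ~(~((in1 ^ in3) & in3))
At in0=0, in1=1, in2=0, in3=1: circuit gives 0, formula gives 1.

No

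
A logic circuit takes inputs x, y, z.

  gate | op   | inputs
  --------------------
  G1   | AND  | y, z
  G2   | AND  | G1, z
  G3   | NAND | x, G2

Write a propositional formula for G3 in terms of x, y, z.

G1 = y AND z
G2 = G1 AND z = (y AND z) AND z
G3 = x NAND G2 = x NAND ((y AND z) AND z)

x NAND ((y AND z) AND z)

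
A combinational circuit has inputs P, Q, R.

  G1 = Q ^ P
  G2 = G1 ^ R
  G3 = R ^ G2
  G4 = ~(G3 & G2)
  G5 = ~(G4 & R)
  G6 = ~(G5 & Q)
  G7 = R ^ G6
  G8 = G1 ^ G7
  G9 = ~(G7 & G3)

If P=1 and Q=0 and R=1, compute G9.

1

G1 = 0 ^ 1 = 1
G2 = 1 ^ 1 = 0
G3 = 1 ^ 0 = 1
G4 = ~(1 & 0) = 1
G5 = ~(1 & 1) = 0
G6 = ~(0 & 0) = 1
G7 = 1 ^ 1 = 0
G9 = ~(0 & 1) = 1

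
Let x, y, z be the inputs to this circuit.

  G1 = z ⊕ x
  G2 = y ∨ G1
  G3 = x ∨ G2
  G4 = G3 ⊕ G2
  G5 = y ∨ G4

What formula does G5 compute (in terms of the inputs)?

G1 = z ⊕ x
G2 = y ∨ G1 = y ∨ (z ⊕ x)
G3 = x ∨ G2 = x ∨ (y ∨ (z ⊕ x))
G4 = G3 ⊕ G2 = (x ∨ (y ∨ (z ⊕ x))) ⊕ (y ∨ (z ⊕ x))
G5 = y ∨ G4 = y ∨ ((x ∨ (y ∨ (z ⊕ x))) ⊕ (y ∨ (z ⊕ x)))

y ∨ ((x ∨ (y ∨ (z ⊕ x))) ⊕ (y ∨ (z ⊕ x)))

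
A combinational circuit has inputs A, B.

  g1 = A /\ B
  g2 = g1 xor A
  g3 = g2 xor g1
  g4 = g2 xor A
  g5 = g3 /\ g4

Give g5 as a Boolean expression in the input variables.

(((A /\ B) xor A) xor (A /\ B)) /\ (((A /\ B) xor A) xor A)

g1 = A /\ B
g2 = g1 xor A = (A /\ B) xor A
g3 = g2 xor g1 = ((A /\ B) xor A) xor (A /\ B)
g4 = g2 xor A = ((A /\ B) xor A) xor A
g5 = g3 /\ g4 = (((A /\ B) xor A) xor (A /\ B)) /\ (((A /\ B) xor A) xor A)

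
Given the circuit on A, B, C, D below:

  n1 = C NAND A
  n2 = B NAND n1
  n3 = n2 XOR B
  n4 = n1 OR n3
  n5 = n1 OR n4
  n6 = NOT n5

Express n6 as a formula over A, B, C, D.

n1 = C NAND A
n2 = B NAND n1 = B NAND (C NAND A)
n3 = n2 XOR B = (B NAND (C NAND A)) XOR B
n4 = n1 OR n3 = (C NAND A) OR ((B NAND (C NAND A)) XOR B)
n5 = n1 OR n4 = (C NAND A) OR ((C NAND A) OR ((B NAND (C NAND A)) XOR B))
n6 = NOT n5 = NOT ((C NAND A) OR ((C NAND A) OR ((B NAND (C NAND A)) XOR B)))

NOT ((C NAND A) OR ((C NAND A) OR ((B NAND (C NAND A)) XOR B)))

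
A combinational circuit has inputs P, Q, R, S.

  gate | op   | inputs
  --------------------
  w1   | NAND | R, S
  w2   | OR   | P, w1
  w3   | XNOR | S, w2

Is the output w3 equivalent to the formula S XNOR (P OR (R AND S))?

w1 = R NAND S
w2 = P OR w1 = P OR (R NAND S)
w3 = S XNOR w2 = S XNOR (P OR (R NAND S))
At P=0, Q=0, R=0, S=0: circuit gives 0, formula gives 1.

No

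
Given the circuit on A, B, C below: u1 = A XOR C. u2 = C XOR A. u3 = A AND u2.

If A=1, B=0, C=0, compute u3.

u2 = 0 XOR 1 = 1
u3 = 1 AND 1 = 1

1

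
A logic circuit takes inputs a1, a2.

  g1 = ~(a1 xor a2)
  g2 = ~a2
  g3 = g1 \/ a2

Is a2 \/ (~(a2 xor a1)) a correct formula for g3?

g1 = ~(a1 xor a2)
g3 = g1 \/ a2 = (~(a1 xor a2)) \/ a2
At a1=1, a2=0: circuit gives 0, formula gives 0.
At a1=0, a2=0: circuit gives 1, formula gives 1.
Agrees on all 4 inputs.

Yes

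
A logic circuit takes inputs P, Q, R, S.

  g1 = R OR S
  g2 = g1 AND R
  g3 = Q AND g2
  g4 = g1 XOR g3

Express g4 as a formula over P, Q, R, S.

g1 = R OR S
g2 = g1 AND R = (R OR S) AND R
g3 = Q AND g2 = Q AND ((R OR S) AND R)
g4 = g1 XOR g3 = (R OR S) XOR (Q AND ((R OR S) AND R))

(R OR S) XOR (Q AND ((R OR S) AND R))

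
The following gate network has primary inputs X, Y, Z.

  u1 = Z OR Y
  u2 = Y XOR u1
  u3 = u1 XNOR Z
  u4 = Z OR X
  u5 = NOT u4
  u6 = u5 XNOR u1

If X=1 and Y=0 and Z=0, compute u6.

1

u1 = 0 OR 0 = 0
u4 = 0 OR 1 = 1
u5 = NOT 1 = 0
u6 = 0 XNOR 0 = 1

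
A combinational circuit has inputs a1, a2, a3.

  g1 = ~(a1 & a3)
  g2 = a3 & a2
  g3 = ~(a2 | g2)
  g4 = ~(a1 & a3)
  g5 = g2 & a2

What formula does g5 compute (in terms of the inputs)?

(a3 & a2) & a2

g2 = a3 & a2
g5 = g2 & a2 = (a3 & a2) & a2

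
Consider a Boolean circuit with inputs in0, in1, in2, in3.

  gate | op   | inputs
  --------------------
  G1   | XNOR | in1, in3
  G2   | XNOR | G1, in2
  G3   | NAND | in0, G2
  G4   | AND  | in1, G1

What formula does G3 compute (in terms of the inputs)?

G1 = in1 XNOR in3
G2 = G1 XNOR in2 = (in1 XNOR in3) XNOR in2
G3 = in0 NAND G2 = in0 NAND ((in1 XNOR in3) XNOR in2)

in0 NAND ((in1 XNOR in3) XNOR in2)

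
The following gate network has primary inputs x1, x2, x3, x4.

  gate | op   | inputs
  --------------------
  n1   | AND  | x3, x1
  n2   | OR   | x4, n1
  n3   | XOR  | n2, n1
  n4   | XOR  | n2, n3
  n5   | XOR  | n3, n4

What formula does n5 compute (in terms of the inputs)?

((x4 OR (x3 AND x1)) XOR (x3 AND x1)) XOR ((x4 OR (x3 AND x1)) XOR ((x4 OR (x3 AND x1)) XOR (x3 AND x1)))

n1 = x3 AND x1
n2 = x4 OR n1 = x4 OR (x3 AND x1)
n3 = n2 XOR n1 = (x4 OR (x3 AND x1)) XOR (x3 AND x1)
n4 = n2 XOR n3 = (x4 OR (x3 AND x1)) XOR ((x4 OR (x3 AND x1)) XOR (x3 AND x1))
n5 = n3 XOR n4 = ((x4 OR (x3 AND x1)) XOR (x3 AND x1)) XOR ((x4 OR (x3 AND x1)) XOR ((x4 OR (x3 AND x1)) XOR (x3 AND x1)))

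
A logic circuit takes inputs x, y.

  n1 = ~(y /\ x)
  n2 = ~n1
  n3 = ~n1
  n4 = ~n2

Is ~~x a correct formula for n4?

No

n1 = ~(y /\ x)
n2 = ~n1 = ~(~(y /\ x))
n4 = ~n2 = ~~(~(y /\ x))
At x=0, y=0: circuit gives 1, formula gives 0.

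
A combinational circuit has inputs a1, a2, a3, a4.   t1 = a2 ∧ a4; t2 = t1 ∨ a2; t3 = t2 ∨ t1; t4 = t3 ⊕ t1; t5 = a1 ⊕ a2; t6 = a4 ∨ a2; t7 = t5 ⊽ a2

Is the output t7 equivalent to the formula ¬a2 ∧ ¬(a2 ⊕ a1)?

Yes

t5 = a1 ⊕ a2
t7 = t5 ⊽ a2 = (a1 ⊕ a2) ⊽ a2
At a1=0, a2=1, a3=0, a4=0: circuit gives 0, formula gives 0.
At a1=0, a2=0, a3=0, a4=0: circuit gives 1, formula gives 1.
Agrees on all 16 inputs.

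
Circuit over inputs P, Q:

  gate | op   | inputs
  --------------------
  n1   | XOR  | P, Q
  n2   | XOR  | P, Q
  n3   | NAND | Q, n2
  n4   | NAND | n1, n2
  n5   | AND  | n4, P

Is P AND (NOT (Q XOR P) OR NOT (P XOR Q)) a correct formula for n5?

Yes

n1 = P XOR Q
n2 = P XOR Q
n4 = n1 NAND n2 = (P XOR Q) NAND (P XOR Q)
n5 = n4 AND P = ((P XOR Q) NAND (P XOR Q)) AND P
At P=0, Q=0: circuit gives 0, formula gives 0.
At P=1, Q=1: circuit gives 1, formula gives 1.
Agrees on all 4 inputs.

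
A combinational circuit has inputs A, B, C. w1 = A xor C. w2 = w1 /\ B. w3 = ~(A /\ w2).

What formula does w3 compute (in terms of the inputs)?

~(A /\ ((A xor C) /\ B))

w1 = A xor C
w2 = w1 /\ B = (A xor C) /\ B
w3 = ~(A /\ w2) = ~(A /\ ((A xor C) /\ B))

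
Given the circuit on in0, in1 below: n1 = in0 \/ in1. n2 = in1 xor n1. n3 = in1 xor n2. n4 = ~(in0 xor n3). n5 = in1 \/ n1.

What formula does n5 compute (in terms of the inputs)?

in1 \/ (in0 \/ in1)

n1 = in0 \/ in1
n5 = in1 \/ n1 = in1 \/ (in0 \/ in1)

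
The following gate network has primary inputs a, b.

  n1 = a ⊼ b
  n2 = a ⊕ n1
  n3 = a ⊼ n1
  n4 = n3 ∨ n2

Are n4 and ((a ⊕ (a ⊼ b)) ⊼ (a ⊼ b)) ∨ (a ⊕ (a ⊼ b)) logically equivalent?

No

n1 = a ⊼ b
n2 = a ⊕ n1 = a ⊕ (a ⊼ b)
n3 = a ⊼ n1 = a ⊼ (a ⊼ b)
n4 = n3 ∨ n2 = (a ⊼ (a ⊼ b)) ∨ (a ⊕ (a ⊼ b))
At a=1, b=0: circuit gives 0, formula gives 1.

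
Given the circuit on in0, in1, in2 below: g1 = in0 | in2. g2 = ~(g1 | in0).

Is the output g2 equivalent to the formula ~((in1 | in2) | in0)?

g1 = in0 | in2
g2 = ~(g1 | in0) = ~((in0 | in2) | in0)
At in0=0, in1=1, in2=0: circuit gives 1, formula gives 0.

No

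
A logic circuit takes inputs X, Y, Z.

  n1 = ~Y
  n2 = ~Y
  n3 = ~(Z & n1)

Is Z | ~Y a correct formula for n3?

No

n1 = ~Y
n3 = ~(Z & n1) = ~(Z & ~Y)
At X=0, Y=0, Z=1: circuit gives 0, formula gives 1.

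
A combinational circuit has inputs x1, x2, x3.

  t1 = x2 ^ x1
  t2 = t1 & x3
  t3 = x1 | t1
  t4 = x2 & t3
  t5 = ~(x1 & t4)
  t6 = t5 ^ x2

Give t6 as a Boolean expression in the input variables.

t1 = x2 ^ x1
t3 = x1 | t1 = x1 | (x2 ^ x1)
t4 = x2 & t3 = x2 & (x1 | (x2 ^ x1))
t5 = ~(x1 & t4) = ~(x1 & (x2 & (x1 | (x2 ^ x1))))
t6 = t5 ^ x2 = (~(x1 & (x2 & (x1 | (x2 ^ x1))))) ^ x2

(~(x1 & (x2 & (x1 | (x2 ^ x1))))) ^ x2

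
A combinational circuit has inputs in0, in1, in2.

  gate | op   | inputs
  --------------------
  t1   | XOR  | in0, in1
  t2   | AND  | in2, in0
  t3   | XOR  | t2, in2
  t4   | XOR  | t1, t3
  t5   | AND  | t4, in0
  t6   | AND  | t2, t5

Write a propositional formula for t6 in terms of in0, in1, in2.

(in2 AND in0) AND (((in0 XOR in1) XOR ((in2 AND in0) XOR in2)) AND in0)

t1 = in0 XOR in1
t2 = in2 AND in0
t3 = t2 XOR in2 = (in2 AND in0) XOR in2
t4 = t1 XOR t3 = (in0 XOR in1) XOR ((in2 AND in0) XOR in2)
t5 = t4 AND in0 = ((in0 XOR in1) XOR ((in2 AND in0) XOR in2)) AND in0
t6 = t2 AND t5 = (in2 AND in0) AND (((in0 XOR in1) XOR ((in2 AND in0) XOR in2)) AND in0)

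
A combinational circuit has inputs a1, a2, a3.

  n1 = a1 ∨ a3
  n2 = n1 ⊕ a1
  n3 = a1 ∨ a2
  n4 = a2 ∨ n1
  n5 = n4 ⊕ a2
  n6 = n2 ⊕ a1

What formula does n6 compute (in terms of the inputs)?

n1 = a1 ∨ a3
n2 = n1 ⊕ a1 = (a1 ∨ a3) ⊕ a1
n6 = n2 ⊕ a1 = ((a1 ∨ a3) ⊕ a1) ⊕ a1

((a1 ∨ a3) ⊕ a1) ⊕ a1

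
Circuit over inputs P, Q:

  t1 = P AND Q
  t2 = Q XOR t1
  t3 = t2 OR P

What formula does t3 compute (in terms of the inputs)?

t1 = P AND Q
t2 = Q XOR t1 = Q XOR (P AND Q)
t3 = t2 OR P = (Q XOR (P AND Q)) OR P

(Q XOR (P AND Q)) OR P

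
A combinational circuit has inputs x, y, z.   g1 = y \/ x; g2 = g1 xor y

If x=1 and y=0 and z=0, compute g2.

1

g1 = 0 \/ 1 = 1
g2 = 1 xor 0 = 1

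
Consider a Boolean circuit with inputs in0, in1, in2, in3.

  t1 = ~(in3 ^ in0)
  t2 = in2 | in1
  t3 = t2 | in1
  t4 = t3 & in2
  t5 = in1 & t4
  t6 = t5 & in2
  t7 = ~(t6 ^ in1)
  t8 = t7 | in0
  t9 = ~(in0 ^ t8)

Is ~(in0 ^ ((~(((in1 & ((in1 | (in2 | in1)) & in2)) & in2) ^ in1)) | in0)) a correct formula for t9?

t2 = in2 | in1
t3 = t2 | in1 = (in2 | in1) | in1
t4 = t3 & in2 = ((in2 | in1) | in1) & in2
t5 = in1 & t4 = in1 & (((in2 | in1) | in1) & in2)
t6 = t5 & in2 = (in1 & (((in2 | in1) | in1) & in2)) & in2
t7 = ~(t6 ^ in1) = ~(((in1 & (((in2 | in1) | in1) & in2)) & in2) ^ in1)
t8 = t7 | in0 = (~(((in1 & (((in2 | in1) | in1) & in2)) & in2) ^ in1)) | in0
t9 = ~(in0 ^ t8) = ~(in0 ^ ((~(((in1 & (((in2 | in1) | in1) & in2)) & in2) ^ in1)) | in0))
At in0=0, in1=0, in2=0, in3=0: circuit gives 0, formula gives 0.
At in0=0, in1=1, in2=0, in3=0: circuit gives 1, formula gives 1.
Agrees on all 16 inputs.

Yes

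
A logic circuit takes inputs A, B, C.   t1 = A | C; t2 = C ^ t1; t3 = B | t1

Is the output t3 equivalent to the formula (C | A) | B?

Yes

t1 = A | C
t3 = B | t1 = B | (A | C)
At A=0, B=0, C=0: circuit gives 0, formula gives 0.
At A=0, B=0, C=1: circuit gives 1, formula gives 1.
Agrees on all 8 inputs.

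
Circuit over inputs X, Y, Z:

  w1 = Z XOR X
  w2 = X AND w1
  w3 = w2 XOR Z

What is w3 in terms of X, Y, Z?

w1 = Z XOR X
w2 = X AND w1 = X AND (Z XOR X)
w3 = w2 XOR Z = (X AND (Z XOR X)) XOR Z

(X AND (Z XOR X)) XOR Z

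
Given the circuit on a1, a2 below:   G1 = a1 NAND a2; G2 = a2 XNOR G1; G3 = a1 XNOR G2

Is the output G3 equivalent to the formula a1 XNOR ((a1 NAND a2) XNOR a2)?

Yes

G1 = a1 NAND a2
G2 = a2 XNOR G1 = a2 XNOR (a1 NAND a2)
G3 = a1 XNOR G2 = a1 XNOR (a2 XNOR (a1 NAND a2))
At a1=0, a2=1: circuit gives 0, formula gives 0.
At a1=0, a2=0: circuit gives 1, formula gives 1.
Agrees on all 4 inputs.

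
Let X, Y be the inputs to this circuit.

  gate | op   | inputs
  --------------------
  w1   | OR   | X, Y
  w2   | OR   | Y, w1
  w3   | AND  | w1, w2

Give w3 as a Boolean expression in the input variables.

(X OR Y) AND (Y OR (X OR Y))

w1 = X OR Y
w2 = Y OR w1 = Y OR (X OR Y)
w3 = w1 AND w2 = (X OR Y) AND (Y OR (X OR Y))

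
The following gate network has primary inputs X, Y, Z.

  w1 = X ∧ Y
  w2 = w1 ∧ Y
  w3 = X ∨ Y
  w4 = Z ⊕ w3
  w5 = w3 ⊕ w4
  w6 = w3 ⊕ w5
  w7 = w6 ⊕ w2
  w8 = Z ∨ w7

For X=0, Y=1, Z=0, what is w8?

w1 = 0 ∧ 1 = 0
w2 = 0 ∧ 1 = 0
w3 = 0 ∨ 1 = 1
w4 = 0 ⊕ 1 = 1
w5 = 1 ⊕ 1 = 0
w6 = 1 ⊕ 0 = 1
w7 = 1 ⊕ 0 = 1
w8 = 0 ∨ 1 = 1

1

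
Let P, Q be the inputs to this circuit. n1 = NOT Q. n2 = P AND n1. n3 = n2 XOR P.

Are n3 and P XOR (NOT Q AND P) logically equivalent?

Yes

n1 = NOT Q
n2 = P AND n1 = P AND NOT Q
n3 = n2 XOR P = (P AND NOT Q) XOR P
At P=0, Q=0: circuit gives 0, formula gives 0.
At P=1, Q=1: circuit gives 1, formula gives 1.
Agrees on all 4 inputs.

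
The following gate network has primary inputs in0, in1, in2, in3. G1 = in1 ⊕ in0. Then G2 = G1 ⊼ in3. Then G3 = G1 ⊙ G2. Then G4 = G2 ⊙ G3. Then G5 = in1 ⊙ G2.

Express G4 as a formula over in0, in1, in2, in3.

G1 = in1 ⊕ in0
G2 = G1 ⊼ in3 = (in1 ⊕ in0) ⊼ in3
G3 = G1 ⊙ G2 = (in1 ⊕ in0) ⊙ ((in1 ⊕ in0) ⊼ in3)
G4 = G2 ⊙ G3 = ((in1 ⊕ in0) ⊼ in3) ⊙ ((in1 ⊕ in0) ⊙ ((in1 ⊕ in0) ⊼ in3))

((in1 ⊕ in0) ⊼ in3) ⊙ ((in1 ⊕ in0) ⊙ ((in1 ⊕ in0) ⊼ in3))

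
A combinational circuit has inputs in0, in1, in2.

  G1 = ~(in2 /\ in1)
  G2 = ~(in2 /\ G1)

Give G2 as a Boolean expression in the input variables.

~(in2 /\ (~(in2 /\ in1)))

G1 = ~(in2 /\ in1)
G2 = ~(in2 /\ G1) = ~(in2 /\ (~(in2 /\ in1)))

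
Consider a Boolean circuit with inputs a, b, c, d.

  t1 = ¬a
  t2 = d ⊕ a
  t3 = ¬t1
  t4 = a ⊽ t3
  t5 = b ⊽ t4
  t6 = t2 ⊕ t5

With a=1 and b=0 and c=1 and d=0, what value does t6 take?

0

t1 = ¬1 = 0
t2 = 0 ⊕ 1 = 1
t3 = ¬0 = 1
t4 = 1 ⊽ 1 = 0
t5 = 0 ⊽ 0 = 1
t6 = 1 ⊕ 1 = 0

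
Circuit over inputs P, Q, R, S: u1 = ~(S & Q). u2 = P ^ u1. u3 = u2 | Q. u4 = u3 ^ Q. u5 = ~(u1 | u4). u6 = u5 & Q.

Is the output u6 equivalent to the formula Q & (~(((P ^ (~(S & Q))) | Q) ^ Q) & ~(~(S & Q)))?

Yes

u1 = ~(S & Q)
u2 = P ^ u1 = P ^ (~(S & Q))
u3 = u2 | Q = (P ^ (~(S & Q))) | Q
u4 = u3 ^ Q = ((P ^ (~(S & Q))) | Q) ^ Q
u5 = ~(u1 | u4) = ~((~(S & Q)) | (((P ^ (~(S & Q))) | Q) ^ Q))
u6 = u5 & Q = (~((~(S & Q)) | (((P ^ (~(S & Q))) | Q) ^ Q))) & Q
At P=0, Q=0, R=0, S=0: circuit gives 0, formula gives 0.
At P=0, Q=1, R=0, S=1: circuit gives 1, formula gives 1.
Agrees on all 16 inputs.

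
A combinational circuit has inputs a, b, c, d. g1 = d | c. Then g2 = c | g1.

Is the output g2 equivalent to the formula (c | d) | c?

g1 = d | c
g2 = c | g1 = c | (d | c)
At a=0, b=0, c=0, d=0: circuit gives 0, formula gives 0.
At a=0, b=0, c=0, d=1: circuit gives 1, formula gives 1.
Agrees on all 16 inputs.

Yes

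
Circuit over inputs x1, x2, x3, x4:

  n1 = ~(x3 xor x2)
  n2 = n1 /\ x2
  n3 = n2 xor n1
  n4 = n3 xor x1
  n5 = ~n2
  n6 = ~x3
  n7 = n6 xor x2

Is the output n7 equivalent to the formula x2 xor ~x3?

n6 = ~x3
n7 = n6 xor x2 = ~x3 xor x2
At x1=0, x2=0, x3=1, x4=0: circuit gives 0, formula gives 0.
At x1=0, x2=0, x3=0, x4=0: circuit gives 1, formula gives 1.
Agrees on all 16 inputs.

Yes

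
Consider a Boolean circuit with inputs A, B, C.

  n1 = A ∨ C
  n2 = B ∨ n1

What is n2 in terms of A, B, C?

B ∨ (A ∨ C)

n1 = A ∨ C
n2 = B ∨ n1 = B ∨ (A ∨ C)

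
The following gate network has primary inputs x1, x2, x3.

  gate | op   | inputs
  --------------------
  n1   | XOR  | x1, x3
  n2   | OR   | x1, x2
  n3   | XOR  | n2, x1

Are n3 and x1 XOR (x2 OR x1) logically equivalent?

Yes

n2 = x1 OR x2
n3 = n2 XOR x1 = (x1 OR x2) XOR x1
At x1=0, x2=0, x3=0: circuit gives 0, formula gives 0.
At x1=0, x2=1, x3=0: circuit gives 1, formula gives 1.
Agrees on all 8 inputs.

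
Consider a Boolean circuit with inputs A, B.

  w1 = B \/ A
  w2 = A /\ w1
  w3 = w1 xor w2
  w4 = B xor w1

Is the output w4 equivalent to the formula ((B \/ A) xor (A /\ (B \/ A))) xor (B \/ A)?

No

w1 = B \/ A
w4 = B xor w1 = B xor (B \/ A)
At A=1, B=1: circuit gives 0, formula gives 1.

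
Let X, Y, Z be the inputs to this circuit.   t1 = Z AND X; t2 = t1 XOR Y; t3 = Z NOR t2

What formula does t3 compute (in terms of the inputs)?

Z NOR ((Z AND X) XOR Y)

t1 = Z AND X
t2 = t1 XOR Y = (Z AND X) XOR Y
t3 = Z NOR t2 = Z NOR ((Z AND X) XOR Y)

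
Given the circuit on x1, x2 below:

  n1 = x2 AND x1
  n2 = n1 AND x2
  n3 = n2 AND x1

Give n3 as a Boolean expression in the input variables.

((x2 AND x1) AND x2) AND x1

n1 = x2 AND x1
n2 = n1 AND x2 = (x2 AND x1) AND x2
n3 = n2 AND x1 = ((x2 AND x1) AND x2) AND x1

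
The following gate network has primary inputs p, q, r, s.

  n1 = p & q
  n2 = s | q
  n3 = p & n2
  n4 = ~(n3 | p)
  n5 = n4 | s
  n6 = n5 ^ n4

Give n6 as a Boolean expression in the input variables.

n2 = s | q
n3 = p & n2 = p & (s | q)
n4 = ~(n3 | p) = ~((p & (s | q)) | p)
n5 = n4 | s = (~((p & (s | q)) | p)) | s
n6 = n5 ^ n4 = ((~((p & (s | q)) | p)) | s) ^ (~((p & (s | q)) | p))

((~((p & (s | q)) | p)) | s) ^ (~((p & (s | q)) | p))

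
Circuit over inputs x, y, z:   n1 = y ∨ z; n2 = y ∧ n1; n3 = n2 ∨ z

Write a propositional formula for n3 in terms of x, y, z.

(y ∧ (y ∨ z)) ∨ z

n1 = y ∨ z
n2 = y ∧ n1 = y ∧ (y ∨ z)
n3 = n2 ∨ z = (y ∧ (y ∨ z)) ∨ z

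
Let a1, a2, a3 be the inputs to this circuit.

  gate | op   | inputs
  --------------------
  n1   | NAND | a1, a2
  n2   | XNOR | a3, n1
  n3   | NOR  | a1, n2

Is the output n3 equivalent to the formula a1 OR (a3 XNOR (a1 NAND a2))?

No

n1 = a1 NAND a2
n2 = a3 XNOR n1 = a3 XNOR (a1 NAND a2)
n3 = a1 NOR n2 = a1 NOR (a3 XNOR (a1 NAND a2))
At a1=0, a2=0, a3=0: circuit gives 1, formula gives 0.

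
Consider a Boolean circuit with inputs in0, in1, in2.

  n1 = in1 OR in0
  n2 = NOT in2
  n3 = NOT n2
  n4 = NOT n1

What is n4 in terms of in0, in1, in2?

n1 = in1 OR in0
n4 = NOT n1 = NOT (in1 OR in0)

NOT (in1 OR in0)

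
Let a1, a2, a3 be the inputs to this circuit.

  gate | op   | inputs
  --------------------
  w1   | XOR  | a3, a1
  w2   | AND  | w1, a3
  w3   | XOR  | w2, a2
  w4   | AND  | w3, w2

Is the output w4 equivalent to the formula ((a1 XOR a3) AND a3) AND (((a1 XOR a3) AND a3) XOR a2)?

Yes

w1 = a3 XOR a1
w2 = w1 AND a3 = (a3 XOR a1) AND a3
w3 = w2 XOR a2 = ((a3 XOR a1) AND a3) XOR a2
w4 = w3 AND w2 = (((a3 XOR a1) AND a3) XOR a2) AND ((a3 XOR a1) AND a3)
At a1=0, a2=0, a3=0: circuit gives 0, formula gives 0.
At a1=0, a2=0, a3=1: circuit gives 1, formula gives 1.
Agrees on all 8 inputs.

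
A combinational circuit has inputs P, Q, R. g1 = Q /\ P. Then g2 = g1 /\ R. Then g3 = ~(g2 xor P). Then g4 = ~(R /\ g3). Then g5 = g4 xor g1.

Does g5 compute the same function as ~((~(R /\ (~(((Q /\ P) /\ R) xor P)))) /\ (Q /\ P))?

No

g1 = Q /\ P
g2 = g1 /\ R = (Q /\ P) /\ R
g3 = ~(g2 xor P) = ~(((Q /\ P) /\ R) xor P)
g4 = ~(R /\ g3) = ~(R /\ (~(((Q /\ P) /\ R) xor P)))
g5 = g4 xor g1 = (~(R /\ (~(((Q /\ P) /\ R) xor P)))) xor (Q /\ P)
At P=0, Q=0, R=1: circuit gives 0, formula gives 1.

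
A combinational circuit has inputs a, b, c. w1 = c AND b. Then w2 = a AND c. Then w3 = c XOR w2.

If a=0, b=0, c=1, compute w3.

w2 = 0 AND 1 = 0
w3 = 1 XOR 0 = 1

1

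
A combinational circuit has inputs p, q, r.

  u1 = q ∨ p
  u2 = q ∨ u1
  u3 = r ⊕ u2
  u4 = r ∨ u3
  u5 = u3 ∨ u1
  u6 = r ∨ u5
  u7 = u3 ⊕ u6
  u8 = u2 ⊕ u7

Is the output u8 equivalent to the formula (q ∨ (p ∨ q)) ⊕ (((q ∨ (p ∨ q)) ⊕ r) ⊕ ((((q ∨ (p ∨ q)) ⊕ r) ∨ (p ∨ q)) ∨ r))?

u1 = q ∨ p
u2 = q ∨ u1 = q ∨ (q ∨ p)
u3 = r ⊕ u2 = r ⊕ (q ∨ (q ∨ p))
u5 = u3 ∨ u1 = (r ⊕ (q ∨ (q ∨ p))) ∨ (q ∨ p)
u6 = r ∨ u5 = r ∨ ((r ⊕ (q ∨ (q ∨ p))) ∨ (q ∨ p))
u7 = u3 ⊕ u6 = (r ⊕ (q ∨ (q ∨ p))) ⊕ (r ∨ ((r ⊕ (q ∨ (q ∨ p))) ∨ (q ∨ p)))
u8 = u2 ⊕ u7 = (q ∨ (q ∨ p)) ⊕ ((r ⊕ (q ∨ (q ∨ p))) ⊕ (r ∨ ((r ⊕ (q ∨ (q ∨ p))) ∨ (q ∨ p))))
At p=0, q=0, r=0: circuit gives 0, formula gives 0.
At p=0, q=1, r=0: circuit gives 1, formula gives 1.
Agrees on all 8 inputs.

Yes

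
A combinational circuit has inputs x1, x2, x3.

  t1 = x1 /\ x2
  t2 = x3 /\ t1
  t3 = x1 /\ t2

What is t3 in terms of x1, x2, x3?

x1 /\ (x3 /\ (x1 /\ x2))

t1 = x1 /\ x2
t2 = x3 /\ t1 = x3 /\ (x1 /\ x2)
t3 = x1 /\ t2 = x1 /\ (x3 /\ (x1 /\ x2))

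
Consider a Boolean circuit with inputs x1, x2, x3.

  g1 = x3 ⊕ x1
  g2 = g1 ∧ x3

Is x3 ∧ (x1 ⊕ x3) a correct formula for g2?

Yes

g1 = x3 ⊕ x1
g2 = g1 ∧ x3 = (x3 ⊕ x1) ∧ x3
At x1=0, x2=0, x3=0: circuit gives 0, formula gives 0.
At x1=0, x2=0, x3=1: circuit gives 1, formula gives 1.
Agrees on all 8 inputs.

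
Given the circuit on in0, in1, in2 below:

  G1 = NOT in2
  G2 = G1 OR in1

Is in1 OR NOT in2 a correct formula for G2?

G1 = NOT in2
G2 = G1 OR in1 = NOT in2 OR in1
At in0=0, in1=0, in2=1: circuit gives 0, formula gives 0.
At in0=0, in1=0, in2=0: circuit gives 1, formula gives 1.
Agrees on all 8 inputs.

Yes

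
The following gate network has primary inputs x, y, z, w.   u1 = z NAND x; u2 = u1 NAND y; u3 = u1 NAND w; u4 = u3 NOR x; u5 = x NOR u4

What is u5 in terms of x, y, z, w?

x NOR (((z NAND x) NAND w) NOR x)

u1 = z NAND x
u3 = u1 NAND w = (z NAND x) NAND w
u4 = u3 NOR x = ((z NAND x) NAND w) NOR x
u5 = x NOR u4 = x NOR (((z NAND x) NAND w) NOR x)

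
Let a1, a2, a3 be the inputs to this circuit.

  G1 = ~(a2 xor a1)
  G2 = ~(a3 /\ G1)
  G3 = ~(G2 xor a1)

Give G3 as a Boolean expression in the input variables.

G1 = ~(a2 xor a1)
G2 = ~(a3 /\ G1) = ~(a3 /\ (~(a2 xor a1)))
G3 = ~(G2 xor a1) = ~((~(a3 /\ (~(a2 xor a1)))) xor a1)

~((~(a3 /\ (~(a2 xor a1)))) xor a1)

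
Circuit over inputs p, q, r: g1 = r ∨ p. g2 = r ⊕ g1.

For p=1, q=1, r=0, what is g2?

g1 = 0 ∨ 1 = 1
g2 = 0 ⊕ 1 = 1

1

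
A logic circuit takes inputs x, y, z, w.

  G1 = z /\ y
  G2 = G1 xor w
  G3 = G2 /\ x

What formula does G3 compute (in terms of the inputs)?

G1 = z /\ y
G2 = G1 xor w = (z /\ y) xor w
G3 = G2 /\ x = ((z /\ y) xor w) /\ x

((z /\ y) xor w) /\ x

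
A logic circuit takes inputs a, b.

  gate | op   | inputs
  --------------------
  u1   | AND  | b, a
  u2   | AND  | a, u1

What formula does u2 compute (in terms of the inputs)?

a AND (b AND a)

u1 = b AND a
u2 = a AND u1 = a AND (b AND a)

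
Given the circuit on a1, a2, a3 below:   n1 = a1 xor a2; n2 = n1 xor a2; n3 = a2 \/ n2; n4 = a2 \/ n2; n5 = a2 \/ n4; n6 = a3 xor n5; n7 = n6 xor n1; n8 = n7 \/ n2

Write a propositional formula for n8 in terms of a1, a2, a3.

((a3 xor (a2 \/ (a2 \/ ((a1 xor a2) xor a2)))) xor (a1 xor a2)) \/ ((a1 xor a2) xor a2)

n1 = a1 xor a2
n2 = n1 xor a2 = (a1 xor a2) xor a2
n4 = a2 \/ n2 = a2 \/ ((a1 xor a2) xor a2)
n5 = a2 \/ n4 = a2 \/ (a2 \/ ((a1 xor a2) xor a2))
n6 = a3 xor n5 = a3 xor (a2 \/ (a2 \/ ((a1 xor a2) xor a2)))
n7 = n6 xor n1 = (a3 xor (a2 \/ (a2 \/ ((a1 xor a2) xor a2)))) xor (a1 xor a2)
n8 = n7 \/ n2 = ((a3 xor (a2 \/ (a2 \/ ((a1 xor a2) xor a2)))) xor (a1 xor a2)) \/ ((a1 xor a2) xor a2)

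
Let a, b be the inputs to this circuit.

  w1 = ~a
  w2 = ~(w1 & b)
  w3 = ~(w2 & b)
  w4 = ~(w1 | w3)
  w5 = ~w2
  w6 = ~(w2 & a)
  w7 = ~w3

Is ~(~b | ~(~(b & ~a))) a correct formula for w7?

w1 = ~a
w2 = ~(w1 & b) = ~(~a & b)
w3 = ~(w2 & b) = ~((~(~a & b)) & b)
w7 = ~w3 = ~(~((~(~a & b)) & b))
At a=0, b=0: circuit gives 0, formula gives 0.
At a=1, b=1: circuit gives 1, formula gives 1.
Agrees on all 4 inputs.

Yes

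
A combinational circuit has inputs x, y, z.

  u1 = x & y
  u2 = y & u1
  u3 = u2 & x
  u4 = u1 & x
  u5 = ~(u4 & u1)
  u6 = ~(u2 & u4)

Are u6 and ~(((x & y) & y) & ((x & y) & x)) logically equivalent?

u1 = x & y
u2 = y & u1 = y & (x & y)
u4 = u1 & x = (x & y) & x
u6 = ~(u2 & u4) = ~((y & (x & y)) & ((x & y) & x))
At x=1, y=1, z=0: circuit gives 0, formula gives 0.
At x=0, y=0, z=0: circuit gives 1, formula gives 1.
Agrees on all 8 inputs.

Yes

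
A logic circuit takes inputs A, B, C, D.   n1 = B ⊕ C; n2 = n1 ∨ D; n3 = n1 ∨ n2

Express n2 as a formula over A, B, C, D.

(B ⊕ C) ∨ D

n1 = B ⊕ C
n2 = n1 ∨ D = (B ⊕ C) ∨ D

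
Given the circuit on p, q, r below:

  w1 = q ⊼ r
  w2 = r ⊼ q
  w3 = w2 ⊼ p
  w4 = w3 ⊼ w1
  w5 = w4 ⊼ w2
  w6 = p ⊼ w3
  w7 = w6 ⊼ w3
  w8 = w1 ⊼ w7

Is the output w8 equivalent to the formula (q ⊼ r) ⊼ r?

w1 = q ⊼ r
w2 = r ⊼ q
w3 = w2 ⊼ p = (r ⊼ q) ⊼ p
w6 = p ⊼ w3 = p ⊼ ((r ⊼ q) ⊼ p)
w7 = w6 ⊼ w3 = (p ⊼ ((r ⊼ q) ⊼ p)) ⊼ ((r ⊼ q) ⊼ p)
w8 = w1 ⊼ w7 = (q ⊼ r) ⊼ ((p ⊼ ((r ⊼ q) ⊼ p)) ⊼ ((r ⊼ q) ⊼ p))
At p=0, q=0, r=1: circuit gives 1, formula gives 0.

No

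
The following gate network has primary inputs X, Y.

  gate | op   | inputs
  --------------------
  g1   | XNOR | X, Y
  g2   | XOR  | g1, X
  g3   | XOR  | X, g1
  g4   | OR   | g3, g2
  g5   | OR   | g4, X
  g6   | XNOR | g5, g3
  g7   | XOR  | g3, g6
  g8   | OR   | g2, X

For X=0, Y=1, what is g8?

g1 = 0 XNOR 1 = 0
g2 = 0 XOR 0 = 0
g8 = 0 OR 0 = 0

0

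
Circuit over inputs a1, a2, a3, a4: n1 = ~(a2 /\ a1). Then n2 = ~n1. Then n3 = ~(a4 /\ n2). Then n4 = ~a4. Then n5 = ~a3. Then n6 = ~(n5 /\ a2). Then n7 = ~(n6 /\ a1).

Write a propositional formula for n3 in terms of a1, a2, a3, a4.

n1 = ~(a2 /\ a1)
n2 = ~n1 = ~(~(a2 /\ a1))
n3 = ~(a4 /\ n2) = ~(a4 /\ ~(~(a2 /\ a1)))

~(a4 /\ ~(~(a2 /\ a1)))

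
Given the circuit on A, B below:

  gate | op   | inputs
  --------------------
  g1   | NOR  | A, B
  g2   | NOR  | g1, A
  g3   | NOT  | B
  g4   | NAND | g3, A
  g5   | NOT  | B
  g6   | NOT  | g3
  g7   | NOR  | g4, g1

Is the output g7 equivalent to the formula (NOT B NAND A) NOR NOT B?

g1 = A NOR B
g3 = NOT B
g4 = g3 NAND A = NOT B NAND A
g7 = g4 NOR g1 = (NOT B NAND A) NOR (A NOR B)
At A=1, B=0: circuit gives 1, formula gives 0.

No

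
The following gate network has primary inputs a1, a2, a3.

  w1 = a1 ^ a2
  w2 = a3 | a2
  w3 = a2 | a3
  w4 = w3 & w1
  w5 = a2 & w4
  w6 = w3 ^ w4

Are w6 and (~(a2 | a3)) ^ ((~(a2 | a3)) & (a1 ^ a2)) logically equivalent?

No

w1 = a1 ^ a2
w3 = a2 | a3
w4 = w3 & w1 = (a2 | a3) & (a1 ^ a2)
w6 = w3 ^ w4 = (a2 | a3) ^ ((a2 | a3) & (a1 ^ a2))
At a1=0, a2=0, a3=0: circuit gives 0, formula gives 1.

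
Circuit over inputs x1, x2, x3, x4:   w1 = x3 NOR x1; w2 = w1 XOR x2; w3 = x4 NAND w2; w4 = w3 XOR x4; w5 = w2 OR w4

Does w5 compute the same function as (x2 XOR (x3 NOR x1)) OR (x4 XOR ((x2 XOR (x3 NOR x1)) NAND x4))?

Yes

w1 = x3 NOR x1
w2 = w1 XOR x2 = (x3 NOR x1) XOR x2
w3 = x4 NAND w2 = x4 NAND ((x3 NOR x1) XOR x2)
w4 = w3 XOR x4 = (x4 NAND ((x3 NOR x1) XOR x2)) XOR x4
w5 = w2 OR w4 = ((x3 NOR x1) XOR x2) OR ((x4 NAND ((x3 NOR x1) XOR x2)) XOR x4)
At x1=0, x2=0, x3=1, x4=1: circuit gives 0, formula gives 0.
At x1=0, x2=0, x3=0, x4=0: circuit gives 1, formula gives 1.
Agrees on all 16 inputs.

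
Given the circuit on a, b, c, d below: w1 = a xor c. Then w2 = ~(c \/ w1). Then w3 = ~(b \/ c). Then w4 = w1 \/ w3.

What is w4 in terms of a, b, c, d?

w1 = a xor c
w3 = ~(b \/ c)
w4 = w1 \/ w3 = (a xor c) \/ (~(b \/ c))

(a xor c) \/ (~(b \/ c))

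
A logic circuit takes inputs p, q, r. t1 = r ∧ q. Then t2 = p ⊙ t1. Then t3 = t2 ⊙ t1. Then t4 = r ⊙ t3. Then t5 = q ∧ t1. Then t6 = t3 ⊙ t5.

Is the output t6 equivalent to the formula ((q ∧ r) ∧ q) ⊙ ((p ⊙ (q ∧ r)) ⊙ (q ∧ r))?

t1 = r ∧ q
t2 = p ⊙ t1 = p ⊙ (r ∧ q)
t3 = t2 ⊙ t1 = (p ⊙ (r ∧ q)) ⊙ (r ∧ q)
t5 = q ∧ t1 = q ∧ (r ∧ q)
t6 = t3 ⊙ t5 = ((p ⊙ (r ∧ q)) ⊙ (r ∧ q)) ⊙ (q ∧ (r ∧ q))
At p=0, q=1, r=1: circuit gives 0, formula gives 0.
At p=0, q=0, r=0: circuit gives 1, formula gives 1.
Agrees on all 8 inputs.

Yes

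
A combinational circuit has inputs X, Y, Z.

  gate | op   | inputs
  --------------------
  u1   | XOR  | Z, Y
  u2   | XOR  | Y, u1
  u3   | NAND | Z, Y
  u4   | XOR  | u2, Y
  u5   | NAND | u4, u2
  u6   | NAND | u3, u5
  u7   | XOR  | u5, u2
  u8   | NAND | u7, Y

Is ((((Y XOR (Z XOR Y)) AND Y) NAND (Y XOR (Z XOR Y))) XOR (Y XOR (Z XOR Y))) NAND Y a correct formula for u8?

u1 = Z XOR Y
u2 = Y XOR u1 = Y XOR (Z XOR Y)
u4 = u2 XOR Y = (Y XOR (Z XOR Y)) XOR Y
u5 = u4 NAND u2 = ((Y XOR (Z XOR Y)) XOR Y) NAND (Y XOR (Z XOR Y))
u7 = u5 XOR u2 = (((Y XOR (Z XOR Y)) XOR Y) NAND (Y XOR (Z XOR Y))) XOR (Y XOR (Z XOR Y))
u8 = u7 NAND Y = ((((Y XOR (Z XOR Y)) XOR Y) NAND (Y XOR (Z XOR Y))) XOR (Y XOR (Z XOR Y))) NAND Y
At X=0, Y=1, Z=1: circuit gives 1, formula gives 0.

No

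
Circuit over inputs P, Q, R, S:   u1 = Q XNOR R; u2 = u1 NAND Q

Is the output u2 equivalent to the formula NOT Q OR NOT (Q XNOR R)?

u1 = Q XNOR R
u2 = u1 NAND Q = (Q XNOR R) NAND Q
At P=0, Q=1, R=1, S=0: circuit gives 0, formula gives 0.
At P=0, Q=0, R=0, S=0: circuit gives 1, formula gives 1.
Agrees on all 16 inputs.

Yes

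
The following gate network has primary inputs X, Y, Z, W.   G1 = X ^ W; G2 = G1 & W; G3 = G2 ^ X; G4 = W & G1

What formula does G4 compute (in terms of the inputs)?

G1 = X ^ W
G4 = W & G1 = W & (X ^ W)

W & (X ^ W)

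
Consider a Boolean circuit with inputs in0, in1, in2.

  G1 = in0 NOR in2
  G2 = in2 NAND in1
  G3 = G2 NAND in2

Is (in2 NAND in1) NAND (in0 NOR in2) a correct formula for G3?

G2 = in2 NAND in1
G3 = G2 NAND in2 = (in2 NAND in1) NAND in2
At in0=0, in1=0, in2=0: circuit gives 1, formula gives 0.

No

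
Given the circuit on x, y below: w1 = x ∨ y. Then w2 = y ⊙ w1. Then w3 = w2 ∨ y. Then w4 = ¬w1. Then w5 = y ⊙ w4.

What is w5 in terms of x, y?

w1 = x ∨ y
w4 = ¬w1 = ¬(x ∨ y)
w5 = y ⊙ w4 = y ⊙ ¬(x ∨ y)

y ⊙ ¬(x ∨ y)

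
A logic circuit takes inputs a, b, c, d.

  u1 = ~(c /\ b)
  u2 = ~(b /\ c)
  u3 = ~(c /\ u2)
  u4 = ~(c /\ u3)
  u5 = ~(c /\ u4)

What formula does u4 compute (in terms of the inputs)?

u2 = ~(b /\ c)
u3 = ~(c /\ u2) = ~(c /\ (~(b /\ c)))
u4 = ~(c /\ u3) = ~(c /\ (~(c /\ (~(b /\ c)))))

~(c /\ (~(c /\ (~(b /\ c)))))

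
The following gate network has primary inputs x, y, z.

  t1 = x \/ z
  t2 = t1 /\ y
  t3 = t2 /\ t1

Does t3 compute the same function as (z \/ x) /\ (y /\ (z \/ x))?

t1 = x \/ z
t2 = t1 /\ y = (x \/ z) /\ y
t3 = t2 /\ t1 = ((x \/ z) /\ y) /\ (x \/ z)
At x=0, y=0, z=0: circuit gives 0, formula gives 0.
At x=0, y=1, z=1: circuit gives 1, formula gives 1.
Agrees on all 8 inputs.

Yes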